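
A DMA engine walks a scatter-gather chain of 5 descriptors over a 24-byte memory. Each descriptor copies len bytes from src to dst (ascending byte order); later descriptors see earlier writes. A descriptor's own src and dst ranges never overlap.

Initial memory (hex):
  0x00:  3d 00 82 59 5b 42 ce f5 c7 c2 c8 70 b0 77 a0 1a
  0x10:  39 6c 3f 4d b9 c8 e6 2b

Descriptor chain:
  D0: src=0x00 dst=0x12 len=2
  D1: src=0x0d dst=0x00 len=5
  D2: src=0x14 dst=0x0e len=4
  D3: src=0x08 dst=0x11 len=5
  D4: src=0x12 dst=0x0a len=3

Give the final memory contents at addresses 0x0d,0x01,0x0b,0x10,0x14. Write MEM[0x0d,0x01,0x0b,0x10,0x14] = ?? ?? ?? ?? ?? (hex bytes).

  after D0: wrote 2B at 0x12 = 3d00
  after D1: wrote 5B at 0x00 = 77a01a396c
  after D2: wrote 4B at 0x0e = b9c8e62b
  after D3: wrote 5B at 0x11 = c7c2c870b0
  after D4: wrote 3B at 0x0a = c2c870
query mem[0x0d]=0x77, mem[0x01]=0xa0, mem[0x0b]=0xc8, mem[0x10]=0xe6, mem[0x14]=0x70

MEM[0x0d,0x01,0x0b,0x10,0x14] = 77 a0 c8 e6 70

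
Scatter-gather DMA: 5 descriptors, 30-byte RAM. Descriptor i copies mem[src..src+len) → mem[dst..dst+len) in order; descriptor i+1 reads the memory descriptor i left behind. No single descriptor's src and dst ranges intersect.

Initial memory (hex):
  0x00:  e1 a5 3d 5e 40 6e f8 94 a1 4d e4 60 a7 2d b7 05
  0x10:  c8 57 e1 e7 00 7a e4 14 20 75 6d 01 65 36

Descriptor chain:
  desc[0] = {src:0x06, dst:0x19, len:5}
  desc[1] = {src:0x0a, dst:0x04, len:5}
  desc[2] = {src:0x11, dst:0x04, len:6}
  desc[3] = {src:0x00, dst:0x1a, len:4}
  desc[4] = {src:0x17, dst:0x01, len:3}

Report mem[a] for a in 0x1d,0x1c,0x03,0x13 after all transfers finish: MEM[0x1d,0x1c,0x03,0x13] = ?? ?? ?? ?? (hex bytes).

#0 dst[0x19+5] := {0xf8,0x94,0xa1,0x4d,0xe4}
#1 dst[0x04+5] := {0xe4,0x60,0xa7,0x2d,0xb7}
#2 dst[0x04+6] := {0x57,0xe1,0xe7,0x00,0x7a,0xe4}
#3 dst[0x1a+4] := {0xe1,0xa5,0x3d,0x5e}
#4 dst[0x01+3] := {0x14,0x20,0xf8}
query mem[0x1d]=0x5e, mem[0x1c]=0x3d, mem[0x03]=0xf8, mem[0x13]=0xe7

MEM[0x1d,0x1c,0x03,0x13] = 5e 3d f8 e7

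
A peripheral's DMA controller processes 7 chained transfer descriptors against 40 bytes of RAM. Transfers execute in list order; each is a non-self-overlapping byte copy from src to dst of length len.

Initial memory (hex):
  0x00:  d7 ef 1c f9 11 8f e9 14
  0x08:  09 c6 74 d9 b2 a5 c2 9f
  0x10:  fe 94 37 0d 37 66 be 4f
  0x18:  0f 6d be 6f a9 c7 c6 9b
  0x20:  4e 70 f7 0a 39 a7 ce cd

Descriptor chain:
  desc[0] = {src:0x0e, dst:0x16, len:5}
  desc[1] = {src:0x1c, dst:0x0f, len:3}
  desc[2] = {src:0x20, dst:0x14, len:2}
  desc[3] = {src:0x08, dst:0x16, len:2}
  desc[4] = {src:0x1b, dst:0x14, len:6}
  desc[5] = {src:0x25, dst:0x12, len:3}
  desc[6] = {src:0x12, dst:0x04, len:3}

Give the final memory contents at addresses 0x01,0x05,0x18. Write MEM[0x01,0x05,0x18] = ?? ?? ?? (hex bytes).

MEM[0x01,0x05,0x18] = ef ce 9b

[0] 0x0e->0x16 len=5 : c2 9f fe 94 37
[1] 0x1c->0x0f len=3 : a9 c7 c6
[2] 0x20->0x14 len=2 : 4e 70
[3] 0x08->0x16 len=2 : 09 c6
[4] 0x1b->0x14 len=6 : 6f a9 c7 c6 9b 4e
[5] 0x25->0x12 len=3 : a7 ce cd
[6] 0x12->0x04 len=3 : a7 ce cd
query mem[0x01]=0xef, mem[0x05]=0xce, mem[0x18]=0x9b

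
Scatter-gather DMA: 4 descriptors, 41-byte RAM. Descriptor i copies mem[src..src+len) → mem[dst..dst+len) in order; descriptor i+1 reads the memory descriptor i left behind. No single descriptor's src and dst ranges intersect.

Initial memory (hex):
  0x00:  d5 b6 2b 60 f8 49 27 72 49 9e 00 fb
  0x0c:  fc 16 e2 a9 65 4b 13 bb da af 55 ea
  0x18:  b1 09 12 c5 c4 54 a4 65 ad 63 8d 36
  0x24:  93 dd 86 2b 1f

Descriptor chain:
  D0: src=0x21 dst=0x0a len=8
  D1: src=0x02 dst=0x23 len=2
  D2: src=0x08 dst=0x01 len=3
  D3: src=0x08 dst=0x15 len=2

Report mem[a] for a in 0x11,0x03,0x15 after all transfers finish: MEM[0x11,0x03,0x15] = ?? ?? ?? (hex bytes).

[0] 0x21->0x0a len=8 : 63 8d 36 93 dd 86 2b 1f
[1] 0x02->0x23 len=2 : 2b 60
[2] 0x08->0x01 len=3 : 49 9e 63
[3] 0x08->0x15 len=2 : 49 9e
query mem[0x11]=0x1f, mem[0x03]=0x63, mem[0x15]=0x49

MEM[0x11,0x03,0x15] = 1f 63 49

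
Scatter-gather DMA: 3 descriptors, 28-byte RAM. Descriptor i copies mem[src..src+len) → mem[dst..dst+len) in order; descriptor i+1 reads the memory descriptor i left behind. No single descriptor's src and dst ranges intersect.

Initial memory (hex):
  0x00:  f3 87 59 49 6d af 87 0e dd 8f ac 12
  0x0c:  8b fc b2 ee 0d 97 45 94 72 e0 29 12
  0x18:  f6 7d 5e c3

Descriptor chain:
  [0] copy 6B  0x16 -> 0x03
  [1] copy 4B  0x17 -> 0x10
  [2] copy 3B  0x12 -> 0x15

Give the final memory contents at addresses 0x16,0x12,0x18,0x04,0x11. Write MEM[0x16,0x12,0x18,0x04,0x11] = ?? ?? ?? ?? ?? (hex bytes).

  after D0: wrote 6B at 0x03 = 2912f67d5ec3
  after D1: wrote 4B at 0x10 = 12f67d5e
  after D2: wrote 3B at 0x15 = 7d5e72
query mem[0x16]=0x5e, mem[0x12]=0x7d, mem[0x18]=0xf6, mem[0x04]=0x12, mem[0x11]=0xf6

MEM[0x16,0x12,0x18,0x04,0x11] = 5e 7d f6 12 f6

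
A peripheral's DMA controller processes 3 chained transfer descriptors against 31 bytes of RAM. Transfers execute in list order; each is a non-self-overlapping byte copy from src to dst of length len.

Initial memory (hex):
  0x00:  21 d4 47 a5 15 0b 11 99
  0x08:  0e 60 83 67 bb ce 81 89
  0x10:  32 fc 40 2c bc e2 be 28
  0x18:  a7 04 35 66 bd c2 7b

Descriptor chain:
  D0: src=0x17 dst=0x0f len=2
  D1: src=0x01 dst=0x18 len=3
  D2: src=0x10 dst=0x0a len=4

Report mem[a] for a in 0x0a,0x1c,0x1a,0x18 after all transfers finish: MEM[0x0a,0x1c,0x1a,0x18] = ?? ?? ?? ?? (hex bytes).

MEM[0x0a,0x1c,0x1a,0x18] = a7 bd a5 d4

[0] 0x17->0x0f len=2 : 28 a7
[1] 0x01->0x18 len=3 : d4 47 a5
[2] 0x10->0x0a len=4 : a7 fc 40 2c
query mem[0x0a]=0xa7, mem[0x1c]=0xbd, mem[0x1a]=0xa5, mem[0x18]=0xd4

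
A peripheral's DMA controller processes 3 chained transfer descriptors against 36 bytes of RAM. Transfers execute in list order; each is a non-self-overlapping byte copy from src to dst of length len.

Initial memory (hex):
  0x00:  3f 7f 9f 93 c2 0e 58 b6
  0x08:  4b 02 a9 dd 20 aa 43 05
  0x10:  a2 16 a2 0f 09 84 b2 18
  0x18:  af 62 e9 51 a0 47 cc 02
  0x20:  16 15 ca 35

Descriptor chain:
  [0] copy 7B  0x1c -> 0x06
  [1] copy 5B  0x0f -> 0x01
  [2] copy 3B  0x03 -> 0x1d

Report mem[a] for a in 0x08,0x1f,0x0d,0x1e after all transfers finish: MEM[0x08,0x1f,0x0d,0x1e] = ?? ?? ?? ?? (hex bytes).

MEM[0x08,0x1f,0x0d,0x1e] = cc 0f aa a2

[0] 0x1c->0x06 len=7 : a0 47 cc 02 16 15 ca
[1] 0x0f->0x01 len=5 : 05 a2 16 a2 0f
[2] 0x03->0x1d len=3 : 16 a2 0f
query mem[0x08]=0xcc, mem[0x1f]=0x0f, mem[0x0d]=0xaa, mem[0x1e]=0xa2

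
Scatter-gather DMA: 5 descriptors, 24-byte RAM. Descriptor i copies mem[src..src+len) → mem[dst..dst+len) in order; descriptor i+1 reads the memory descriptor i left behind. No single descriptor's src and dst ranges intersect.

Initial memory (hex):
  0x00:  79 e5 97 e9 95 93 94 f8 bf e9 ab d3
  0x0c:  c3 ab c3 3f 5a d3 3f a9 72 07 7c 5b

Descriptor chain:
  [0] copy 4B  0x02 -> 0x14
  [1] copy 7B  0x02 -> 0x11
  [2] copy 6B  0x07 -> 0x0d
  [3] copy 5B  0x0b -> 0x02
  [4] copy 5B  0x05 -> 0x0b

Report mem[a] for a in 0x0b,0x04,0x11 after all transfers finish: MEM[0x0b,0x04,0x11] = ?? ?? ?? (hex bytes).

[0] 0x02->0x14 len=4 : 97 e9 95 93
[1] 0x02->0x11 len=7 : 97 e9 95 93 94 f8 bf
[2] 0x07->0x0d len=6 : f8 bf e9 ab d3 c3
[3] 0x0b->0x02 len=5 : d3 c3 f8 bf e9
[4] 0x05->0x0b len=5 : bf e9 f8 bf e9
query mem[0x0b]=0xbf, mem[0x04]=0xf8, mem[0x11]=0xd3

MEM[0x0b,0x04,0x11] = bf f8 d3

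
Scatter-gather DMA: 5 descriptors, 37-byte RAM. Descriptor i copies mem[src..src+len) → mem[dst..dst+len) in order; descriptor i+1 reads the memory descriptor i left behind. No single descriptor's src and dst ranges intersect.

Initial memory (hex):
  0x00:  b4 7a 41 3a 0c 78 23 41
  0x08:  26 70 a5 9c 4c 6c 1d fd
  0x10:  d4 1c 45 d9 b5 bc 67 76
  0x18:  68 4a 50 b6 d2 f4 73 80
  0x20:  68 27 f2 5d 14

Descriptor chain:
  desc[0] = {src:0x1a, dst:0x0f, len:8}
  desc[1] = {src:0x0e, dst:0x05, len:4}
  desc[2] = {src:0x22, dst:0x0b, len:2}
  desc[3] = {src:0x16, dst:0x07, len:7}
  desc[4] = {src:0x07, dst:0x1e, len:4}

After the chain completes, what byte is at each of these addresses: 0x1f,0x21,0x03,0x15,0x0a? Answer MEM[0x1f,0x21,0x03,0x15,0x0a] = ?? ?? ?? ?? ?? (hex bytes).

[0] 0x1a->0x0f len=8 : 50 b6 d2 f4 73 80 68 27
[1] 0x0e->0x05 len=4 : 1d 50 b6 d2
[2] 0x22->0x0b len=2 : f2 5d
[3] 0x16->0x07 len=7 : 27 76 68 4a 50 b6 d2
[4] 0x07->0x1e len=4 : 27 76 68 4a
query mem[0x1f]=0x76, mem[0x21]=0x4a, mem[0x03]=0x3a, mem[0x15]=0x68, mem[0x0a]=0x4a

MEM[0x1f,0x21,0x03,0x15,0x0a] = 76 4a 3a 68 4a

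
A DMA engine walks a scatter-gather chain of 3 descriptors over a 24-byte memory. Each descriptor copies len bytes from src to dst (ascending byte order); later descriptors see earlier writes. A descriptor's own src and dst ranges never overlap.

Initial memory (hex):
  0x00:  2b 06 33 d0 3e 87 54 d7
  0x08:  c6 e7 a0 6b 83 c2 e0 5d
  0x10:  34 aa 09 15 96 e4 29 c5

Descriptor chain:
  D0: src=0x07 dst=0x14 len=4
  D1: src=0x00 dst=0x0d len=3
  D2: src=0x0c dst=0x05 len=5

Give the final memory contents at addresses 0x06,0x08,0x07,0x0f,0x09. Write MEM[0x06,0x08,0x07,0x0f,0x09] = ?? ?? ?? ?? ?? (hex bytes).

  after D0: wrote 4B at 0x14 = d7c6e7a0
  after D1: wrote 3B at 0x0d = 2b0633
  after D2: wrote 5B at 0x05 = 832b063334
query mem[0x06]=0x2b, mem[0x08]=0x33, mem[0x07]=0x06, mem[0x0f]=0x33, mem[0x09]=0x34

MEM[0x06,0x08,0x07,0x0f,0x09] = 2b 33 06 33 34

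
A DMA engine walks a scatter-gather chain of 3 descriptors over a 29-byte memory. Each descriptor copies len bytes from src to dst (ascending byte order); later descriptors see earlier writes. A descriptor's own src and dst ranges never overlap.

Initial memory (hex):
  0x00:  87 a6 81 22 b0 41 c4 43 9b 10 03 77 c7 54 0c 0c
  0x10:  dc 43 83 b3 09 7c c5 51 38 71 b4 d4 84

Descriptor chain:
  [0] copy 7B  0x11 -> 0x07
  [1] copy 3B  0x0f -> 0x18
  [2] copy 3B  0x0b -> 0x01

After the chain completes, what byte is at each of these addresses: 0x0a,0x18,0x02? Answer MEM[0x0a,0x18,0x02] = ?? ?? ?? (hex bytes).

MEM[0x0a,0x18,0x02] = 09 0c c5

#0 dst[0x07+7] := {0x43,0x83,0xb3,0x09,0x7c,0xc5,0x51}
#1 dst[0x18+3] := {0x0c,0xdc,0x43}
#2 dst[0x01+3] := {0x7c,0xc5,0x51}
query mem[0x0a]=0x09, mem[0x18]=0x0c, mem[0x02]=0xc5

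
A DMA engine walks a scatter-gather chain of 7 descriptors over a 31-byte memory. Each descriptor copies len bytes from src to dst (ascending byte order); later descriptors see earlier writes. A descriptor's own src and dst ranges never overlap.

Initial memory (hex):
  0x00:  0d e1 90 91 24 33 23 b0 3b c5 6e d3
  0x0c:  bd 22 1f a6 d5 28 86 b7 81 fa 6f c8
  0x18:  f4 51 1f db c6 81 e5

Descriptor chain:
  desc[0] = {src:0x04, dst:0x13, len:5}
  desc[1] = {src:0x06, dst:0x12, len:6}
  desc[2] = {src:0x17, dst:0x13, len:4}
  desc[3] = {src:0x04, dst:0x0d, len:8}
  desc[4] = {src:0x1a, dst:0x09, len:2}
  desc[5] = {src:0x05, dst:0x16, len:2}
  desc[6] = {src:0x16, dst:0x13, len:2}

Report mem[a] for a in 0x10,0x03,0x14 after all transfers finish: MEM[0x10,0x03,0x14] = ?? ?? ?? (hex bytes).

MEM[0x10,0x03,0x14] = b0 91 23

  after D0: wrote 5B at 0x13 = 243323b03b
  after D1: wrote 6B at 0x12 = 23b03bc56ed3
  after D2: wrote 4B at 0x13 = d3f4511f
  after D3: wrote 8B at 0x0d = 243323b03bc56ed3
  after D4: wrote 2B at 0x09 = 1fdb
  after D5: wrote 2B at 0x16 = 3323
  after D6: wrote 2B at 0x13 = 3323
query mem[0x10]=0xb0, mem[0x03]=0x91, mem[0x14]=0x23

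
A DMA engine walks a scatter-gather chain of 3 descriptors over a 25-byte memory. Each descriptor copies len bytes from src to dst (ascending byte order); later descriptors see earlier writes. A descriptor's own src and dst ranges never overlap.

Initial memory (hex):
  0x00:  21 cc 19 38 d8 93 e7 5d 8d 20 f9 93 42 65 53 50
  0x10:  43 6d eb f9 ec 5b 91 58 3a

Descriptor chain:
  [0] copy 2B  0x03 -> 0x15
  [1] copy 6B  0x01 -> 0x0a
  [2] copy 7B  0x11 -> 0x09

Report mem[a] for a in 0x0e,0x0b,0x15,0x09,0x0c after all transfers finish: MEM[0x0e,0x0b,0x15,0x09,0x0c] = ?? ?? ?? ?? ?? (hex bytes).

MEM[0x0e,0x0b,0x15,0x09,0x0c] = d8 f9 38 6d ec

  after D0: wrote 2B at 0x15 = 38d8
  after D1: wrote 6B at 0x0a = cc1938d893e7
  after D2: wrote 7B at 0x09 = 6debf9ec38d858
query mem[0x0e]=0xd8, mem[0x0b]=0xf9, mem[0x15]=0x38, mem[0x09]=0x6d, mem[0x0c]=0xec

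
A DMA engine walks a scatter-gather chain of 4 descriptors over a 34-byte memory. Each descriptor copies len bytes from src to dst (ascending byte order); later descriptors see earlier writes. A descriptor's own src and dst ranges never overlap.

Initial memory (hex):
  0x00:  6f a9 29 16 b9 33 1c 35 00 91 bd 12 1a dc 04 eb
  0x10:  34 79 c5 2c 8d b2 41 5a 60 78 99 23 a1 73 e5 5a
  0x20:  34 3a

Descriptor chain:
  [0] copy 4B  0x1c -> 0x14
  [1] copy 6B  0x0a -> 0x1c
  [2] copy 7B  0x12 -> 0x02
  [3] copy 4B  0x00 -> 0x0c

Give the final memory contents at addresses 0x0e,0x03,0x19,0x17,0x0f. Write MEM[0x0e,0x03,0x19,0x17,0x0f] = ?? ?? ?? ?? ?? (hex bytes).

[0] 0x1c->0x14 len=4 : a1 73 e5 5a
[1] 0x0a->0x1c len=6 : bd 12 1a dc 04 eb
[2] 0x12->0x02 len=7 : c5 2c a1 73 e5 5a 60
[3] 0x00->0x0c len=4 : 6f a9 c5 2c
query mem[0x0e]=0xc5, mem[0x03]=0x2c, mem[0x19]=0x78, mem[0x17]=0x5a, mem[0x0f]=0x2c

MEM[0x0e,0x03,0x19,0x17,0x0f] = c5 2c 78 5a 2c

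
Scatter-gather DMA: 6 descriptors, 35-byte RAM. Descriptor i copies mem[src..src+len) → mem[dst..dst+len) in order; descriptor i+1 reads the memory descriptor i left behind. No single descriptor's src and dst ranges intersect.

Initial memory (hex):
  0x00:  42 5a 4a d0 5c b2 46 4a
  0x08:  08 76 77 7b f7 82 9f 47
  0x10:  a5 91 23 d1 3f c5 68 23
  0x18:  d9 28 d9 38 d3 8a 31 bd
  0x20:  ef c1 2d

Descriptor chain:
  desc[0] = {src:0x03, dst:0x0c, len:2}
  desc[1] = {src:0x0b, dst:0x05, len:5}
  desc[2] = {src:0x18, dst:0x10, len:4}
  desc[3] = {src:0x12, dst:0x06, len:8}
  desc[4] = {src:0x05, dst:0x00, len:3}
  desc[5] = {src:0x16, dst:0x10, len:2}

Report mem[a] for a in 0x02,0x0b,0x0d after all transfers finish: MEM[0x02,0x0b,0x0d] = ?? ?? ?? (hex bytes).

MEM[0x02,0x0b,0x0d] = 38 23 28

#0 dst[0x0c+2] := {0xd0,0x5c}
#1 dst[0x05+5] := {0x7b,0xd0,0x5c,0x9f,0x47}
#2 dst[0x10+4] := {0xd9,0x28,0xd9,0x38}
#3 dst[0x06+8] := {0xd9,0x38,0x3f,0xc5,0x68,0x23,0xd9,0x28}
#4 dst[0x00+3] := {0x7b,0xd9,0x38}
#5 dst[0x10+2] := {0x68,0x23}
query mem[0x02]=0x38, mem[0x0b]=0x23, mem[0x0d]=0x28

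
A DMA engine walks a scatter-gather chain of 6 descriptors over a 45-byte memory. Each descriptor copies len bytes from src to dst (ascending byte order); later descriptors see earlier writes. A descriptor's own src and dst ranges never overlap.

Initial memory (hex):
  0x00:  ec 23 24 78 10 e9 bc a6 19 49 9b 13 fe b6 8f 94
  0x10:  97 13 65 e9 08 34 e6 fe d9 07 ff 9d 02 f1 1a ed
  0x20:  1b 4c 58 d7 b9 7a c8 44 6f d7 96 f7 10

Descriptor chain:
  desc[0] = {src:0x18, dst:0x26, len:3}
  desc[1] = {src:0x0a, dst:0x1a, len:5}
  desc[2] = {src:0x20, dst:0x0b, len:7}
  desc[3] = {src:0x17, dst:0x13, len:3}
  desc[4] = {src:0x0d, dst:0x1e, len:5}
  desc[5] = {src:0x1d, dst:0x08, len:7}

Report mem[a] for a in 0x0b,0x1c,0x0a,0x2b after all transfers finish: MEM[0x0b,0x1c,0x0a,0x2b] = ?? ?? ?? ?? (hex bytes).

#0 dst[0x26+3] := {0xd9,0x07,0xff}
#1 dst[0x1a+5] := {0x9b,0x13,0xfe,0xb6,0x8f}
#2 dst[0x0b+7] := {0x1b,0x4c,0x58,0xd7,0xb9,0x7a,0xd9}
#3 dst[0x13+3] := {0xfe,0xd9,0x07}
#4 dst[0x1e+5] := {0x58,0xd7,0xb9,0x7a,0xd9}
#5 dst[0x08+7] := {0xb6,0x58,0xd7,0xb9,0x7a,0xd9,0xd7}
query mem[0x0b]=0xb9, mem[0x1c]=0xfe, mem[0x0a]=0xd7, mem[0x2b]=0xf7

MEM[0x0b,0x1c,0x0a,0x2b] = b9 fe d7 f7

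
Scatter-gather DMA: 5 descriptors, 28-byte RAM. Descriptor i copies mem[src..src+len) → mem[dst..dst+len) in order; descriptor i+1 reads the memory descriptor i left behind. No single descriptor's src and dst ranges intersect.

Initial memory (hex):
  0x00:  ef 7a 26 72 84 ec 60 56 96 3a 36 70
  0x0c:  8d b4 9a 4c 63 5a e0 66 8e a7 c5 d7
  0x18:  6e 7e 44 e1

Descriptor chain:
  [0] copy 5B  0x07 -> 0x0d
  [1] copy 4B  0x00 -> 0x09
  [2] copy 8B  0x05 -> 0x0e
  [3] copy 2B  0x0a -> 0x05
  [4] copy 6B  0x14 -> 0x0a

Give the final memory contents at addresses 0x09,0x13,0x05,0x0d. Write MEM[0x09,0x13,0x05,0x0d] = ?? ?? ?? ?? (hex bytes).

[0] 0x07->0x0d len=5 : 56 96 3a 36 70
[1] 0x00->0x09 len=4 : ef 7a 26 72
[2] 0x05->0x0e len=8 : ec 60 56 96 ef 7a 26 72
[3] 0x0a->0x05 len=2 : 7a 26
[4] 0x14->0x0a len=6 : 26 72 c5 d7 6e 7e
query mem[0x09]=0xef, mem[0x13]=0x7a, mem[0x05]=0x7a, mem[0x0d]=0xd7

MEM[0x09,0x13,0x05,0x0d] = ef 7a 7a d7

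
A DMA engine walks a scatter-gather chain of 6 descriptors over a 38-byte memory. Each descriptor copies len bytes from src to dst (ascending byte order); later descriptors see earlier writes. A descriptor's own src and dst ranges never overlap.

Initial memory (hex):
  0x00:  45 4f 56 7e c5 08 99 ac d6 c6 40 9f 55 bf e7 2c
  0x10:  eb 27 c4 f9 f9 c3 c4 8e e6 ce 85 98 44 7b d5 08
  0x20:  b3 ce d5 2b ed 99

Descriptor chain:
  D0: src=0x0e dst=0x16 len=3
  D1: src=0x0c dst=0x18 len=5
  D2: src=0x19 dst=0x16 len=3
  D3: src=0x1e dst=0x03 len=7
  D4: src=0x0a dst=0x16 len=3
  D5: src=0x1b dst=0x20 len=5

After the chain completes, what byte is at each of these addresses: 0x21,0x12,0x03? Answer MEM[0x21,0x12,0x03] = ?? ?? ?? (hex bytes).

MEM[0x21,0x12,0x03] = eb c4 d5

  after D0: wrote 3B at 0x16 = e72ceb
  after D1: wrote 5B at 0x18 = 55bfe72ceb
  after D2: wrote 3B at 0x16 = bfe72c
  after D3: wrote 7B at 0x03 = d508b3ced52bed
  after D4: wrote 3B at 0x16 = 409f55
  after D5: wrote 5B at 0x20 = 2ceb7bd508
query mem[0x21]=0xeb, mem[0x12]=0xc4, mem[0x03]=0xd5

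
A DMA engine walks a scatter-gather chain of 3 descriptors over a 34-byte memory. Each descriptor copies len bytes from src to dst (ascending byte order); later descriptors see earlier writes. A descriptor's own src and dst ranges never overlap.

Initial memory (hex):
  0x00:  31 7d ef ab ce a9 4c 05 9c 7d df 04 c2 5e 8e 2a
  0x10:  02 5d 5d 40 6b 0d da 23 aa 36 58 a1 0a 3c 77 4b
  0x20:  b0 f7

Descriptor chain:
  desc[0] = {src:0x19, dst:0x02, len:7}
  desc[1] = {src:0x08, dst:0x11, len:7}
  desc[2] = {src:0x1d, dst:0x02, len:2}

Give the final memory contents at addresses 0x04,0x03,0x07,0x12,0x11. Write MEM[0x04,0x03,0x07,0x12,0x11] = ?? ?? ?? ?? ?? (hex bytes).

[0] 0x19->0x02 len=7 : 36 58 a1 0a 3c 77 4b
[1] 0x08->0x11 len=7 : 4b 7d df 04 c2 5e 8e
[2] 0x1d->0x02 len=2 : 3c 77
query mem[0x04]=0xa1, mem[0x03]=0x77, mem[0x07]=0x77, mem[0x12]=0x7d, mem[0x11]=0x4b

MEM[0x04,0x03,0x07,0x12,0x11] = a1 77 77 7d 4b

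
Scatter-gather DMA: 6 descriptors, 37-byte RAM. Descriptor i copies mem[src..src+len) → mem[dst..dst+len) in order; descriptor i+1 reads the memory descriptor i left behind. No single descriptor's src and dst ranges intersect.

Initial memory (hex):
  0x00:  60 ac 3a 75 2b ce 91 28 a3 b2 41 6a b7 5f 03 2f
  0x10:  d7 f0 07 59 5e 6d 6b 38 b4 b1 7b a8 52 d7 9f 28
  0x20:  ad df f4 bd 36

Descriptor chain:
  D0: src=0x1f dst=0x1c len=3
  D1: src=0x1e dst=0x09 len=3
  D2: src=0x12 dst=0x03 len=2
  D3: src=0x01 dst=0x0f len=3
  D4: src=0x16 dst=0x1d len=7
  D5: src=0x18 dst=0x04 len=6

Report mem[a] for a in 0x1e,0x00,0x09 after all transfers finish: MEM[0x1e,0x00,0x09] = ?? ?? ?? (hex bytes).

MEM[0x1e,0x00,0x09] = 38 60 6b

  after D0: wrote 3B at 0x1c = 28addf
  after D1: wrote 3B at 0x09 = df28ad
  after D2: wrote 2B at 0x03 = 0759
  after D3: wrote 3B at 0x0f = ac3a07
  after D4: wrote 7B at 0x1d = 6b38b4b17ba828
  after D5: wrote 6B at 0x04 = b4b17ba8286b
query mem[0x1e]=0x38, mem[0x00]=0x60, mem[0x09]=0x6b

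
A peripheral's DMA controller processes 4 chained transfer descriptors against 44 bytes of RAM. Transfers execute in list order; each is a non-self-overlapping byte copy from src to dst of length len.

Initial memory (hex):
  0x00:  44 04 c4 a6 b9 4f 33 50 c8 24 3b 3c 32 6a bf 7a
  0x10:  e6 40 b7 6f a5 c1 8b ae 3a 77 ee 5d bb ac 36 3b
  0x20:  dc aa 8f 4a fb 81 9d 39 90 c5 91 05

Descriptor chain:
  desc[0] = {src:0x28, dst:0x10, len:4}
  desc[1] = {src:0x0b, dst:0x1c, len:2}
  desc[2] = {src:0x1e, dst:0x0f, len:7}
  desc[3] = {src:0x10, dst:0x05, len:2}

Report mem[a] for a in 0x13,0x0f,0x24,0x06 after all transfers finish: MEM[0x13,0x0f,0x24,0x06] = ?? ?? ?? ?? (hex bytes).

MEM[0x13,0x0f,0x24,0x06] = 8f 36 fb dc

  after D0: wrote 4B at 0x10 = 90c59105
  after D1: wrote 2B at 0x1c = 3c32
  after D2: wrote 7B at 0x0f = 363bdcaa8f4afb
  after D3: wrote 2B at 0x05 = 3bdc
query mem[0x13]=0x8f, mem[0x0f]=0x36, mem[0x24]=0xfb, mem[0x06]=0xdc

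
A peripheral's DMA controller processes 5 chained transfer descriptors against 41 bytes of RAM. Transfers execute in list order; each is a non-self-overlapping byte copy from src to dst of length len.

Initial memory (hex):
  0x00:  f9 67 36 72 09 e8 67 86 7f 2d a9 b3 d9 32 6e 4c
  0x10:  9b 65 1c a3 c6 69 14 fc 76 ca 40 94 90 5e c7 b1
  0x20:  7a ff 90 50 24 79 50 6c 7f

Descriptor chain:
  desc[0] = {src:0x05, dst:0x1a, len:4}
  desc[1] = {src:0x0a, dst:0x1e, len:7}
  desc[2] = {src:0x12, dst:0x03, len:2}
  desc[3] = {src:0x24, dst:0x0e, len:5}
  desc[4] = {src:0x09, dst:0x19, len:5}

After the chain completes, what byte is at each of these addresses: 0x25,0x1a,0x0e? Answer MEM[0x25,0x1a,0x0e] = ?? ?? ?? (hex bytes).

MEM[0x25,0x1a,0x0e] = 79 a9 9b

  after D0: wrote 4B at 0x1a = e867867f
  after D1: wrote 7B at 0x1e = a9b3d9326e4c9b
  after D2: wrote 2B at 0x03 = 1ca3
  after D3: wrote 5B at 0x0e = 9b79506c7f
  after D4: wrote 5B at 0x19 = 2da9b3d932
query mem[0x25]=0x79, mem[0x1a]=0xa9, mem[0x0e]=0x9b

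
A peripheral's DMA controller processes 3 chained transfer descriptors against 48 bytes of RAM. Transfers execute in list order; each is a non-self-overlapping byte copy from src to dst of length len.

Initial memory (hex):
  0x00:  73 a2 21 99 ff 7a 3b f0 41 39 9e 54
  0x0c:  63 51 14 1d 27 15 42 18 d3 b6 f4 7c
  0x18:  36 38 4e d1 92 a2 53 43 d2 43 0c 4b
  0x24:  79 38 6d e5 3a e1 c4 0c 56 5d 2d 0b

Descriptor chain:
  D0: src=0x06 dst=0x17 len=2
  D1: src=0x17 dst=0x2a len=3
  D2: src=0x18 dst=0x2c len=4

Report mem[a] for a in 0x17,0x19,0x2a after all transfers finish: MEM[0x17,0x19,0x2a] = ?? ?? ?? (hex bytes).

#0 dst[0x17+2] := {0x3b,0xf0}
#1 dst[0x2a+3] := {0x3b,0xf0,0x38}
#2 dst[0x2c+4] := {0xf0,0x38,0x4e,0xd1}
query mem[0x17]=0x3b, mem[0x19]=0x38, mem[0x2a]=0x3b

MEM[0x17,0x19,0x2a] = 3b 38 3b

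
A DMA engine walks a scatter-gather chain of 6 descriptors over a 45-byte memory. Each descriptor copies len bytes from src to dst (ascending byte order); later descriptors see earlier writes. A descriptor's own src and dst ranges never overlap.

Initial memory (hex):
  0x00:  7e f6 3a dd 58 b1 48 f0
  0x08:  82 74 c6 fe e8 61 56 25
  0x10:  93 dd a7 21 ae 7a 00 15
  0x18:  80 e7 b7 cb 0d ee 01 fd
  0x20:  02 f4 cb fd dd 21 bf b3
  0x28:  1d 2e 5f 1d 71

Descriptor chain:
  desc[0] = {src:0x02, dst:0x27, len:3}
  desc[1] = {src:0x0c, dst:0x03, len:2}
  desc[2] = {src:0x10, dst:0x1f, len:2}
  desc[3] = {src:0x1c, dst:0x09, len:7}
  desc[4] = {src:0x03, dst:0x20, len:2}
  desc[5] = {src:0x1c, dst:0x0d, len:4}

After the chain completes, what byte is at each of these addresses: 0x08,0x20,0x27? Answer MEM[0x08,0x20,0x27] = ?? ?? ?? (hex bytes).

D0: mem[0x27..0x29] <- [3a dd 58]
D1: mem[0x03..0x04] <- [e8 61]
D2: mem[0x1f..0x20] <- [93 dd]
D3: mem[0x09..0x0f] <- [0d ee 01 93 dd f4 cb]
D4: mem[0x20..0x21] <- [e8 61]
D5: mem[0x0d..0x10] <- [0d ee 01 93]
query mem[0x08]=0x82, mem[0x20]=0xe8, mem[0x27]=0x3a

MEM[0x08,0x20,0x27] = 82 e8 3a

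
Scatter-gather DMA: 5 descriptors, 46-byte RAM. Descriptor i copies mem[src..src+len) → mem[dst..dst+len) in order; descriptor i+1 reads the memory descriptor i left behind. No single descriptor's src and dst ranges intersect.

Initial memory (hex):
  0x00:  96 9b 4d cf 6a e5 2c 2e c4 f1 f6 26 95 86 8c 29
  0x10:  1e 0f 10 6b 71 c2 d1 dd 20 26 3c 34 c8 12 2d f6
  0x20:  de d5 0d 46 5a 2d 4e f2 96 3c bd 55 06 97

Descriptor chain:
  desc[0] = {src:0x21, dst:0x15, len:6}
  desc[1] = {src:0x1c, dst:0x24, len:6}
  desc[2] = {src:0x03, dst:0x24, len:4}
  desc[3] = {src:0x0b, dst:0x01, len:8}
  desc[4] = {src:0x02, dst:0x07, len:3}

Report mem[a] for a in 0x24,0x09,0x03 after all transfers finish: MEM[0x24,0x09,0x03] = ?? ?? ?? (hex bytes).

  after D0: wrote 6B at 0x15 = d50d465a2d4e
  after D1: wrote 6B at 0x24 = c8122df6ded5
  after D2: wrote 4B at 0x24 = cf6ae52c
  after D3: wrote 8B at 0x01 = 2695868c291e0f10
  after D4: wrote 3B at 0x07 = 95868c
query mem[0x24]=0xcf, mem[0x09]=0x8c, mem[0x03]=0x86

MEM[0x24,0x09,0x03] = cf 8c 86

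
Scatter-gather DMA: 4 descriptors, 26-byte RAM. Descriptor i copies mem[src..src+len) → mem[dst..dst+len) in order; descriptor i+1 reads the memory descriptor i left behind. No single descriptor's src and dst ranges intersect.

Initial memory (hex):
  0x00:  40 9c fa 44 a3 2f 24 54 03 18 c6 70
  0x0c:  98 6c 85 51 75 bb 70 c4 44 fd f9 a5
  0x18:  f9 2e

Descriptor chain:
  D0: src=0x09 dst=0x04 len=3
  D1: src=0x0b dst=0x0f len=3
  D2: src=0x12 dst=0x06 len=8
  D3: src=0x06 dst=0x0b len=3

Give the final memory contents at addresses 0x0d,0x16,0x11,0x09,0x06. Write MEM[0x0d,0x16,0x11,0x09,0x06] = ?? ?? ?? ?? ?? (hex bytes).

MEM[0x0d,0x16,0x11,0x09,0x06] = 44 f9 6c fd 70

D0: mem[0x04..0x06] <- [18 c6 70]
D1: mem[0x0f..0x11] <- [70 98 6c]
D2: mem[0x06..0x0d] <- [70 c4 44 fd f9 a5 f9 2e]
D3: mem[0x0b..0x0d] <- [70 c4 44]
query mem[0x0d]=0x44, mem[0x16]=0xf9, mem[0x11]=0x6c, mem[0x09]=0xfd, mem[0x06]=0x70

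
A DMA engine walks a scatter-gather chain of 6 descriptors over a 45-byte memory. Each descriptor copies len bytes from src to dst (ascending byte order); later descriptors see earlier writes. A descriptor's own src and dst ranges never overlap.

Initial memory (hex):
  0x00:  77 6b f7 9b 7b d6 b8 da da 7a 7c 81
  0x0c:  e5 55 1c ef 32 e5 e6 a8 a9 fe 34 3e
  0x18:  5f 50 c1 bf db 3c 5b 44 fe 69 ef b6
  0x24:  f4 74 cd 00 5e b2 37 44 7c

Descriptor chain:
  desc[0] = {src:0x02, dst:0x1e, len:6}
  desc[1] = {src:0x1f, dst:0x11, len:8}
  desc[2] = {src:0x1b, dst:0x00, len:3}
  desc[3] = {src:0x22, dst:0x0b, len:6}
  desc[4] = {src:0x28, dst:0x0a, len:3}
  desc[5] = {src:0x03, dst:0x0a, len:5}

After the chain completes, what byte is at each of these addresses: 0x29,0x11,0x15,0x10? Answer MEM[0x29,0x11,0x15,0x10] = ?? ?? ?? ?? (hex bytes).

#0 dst[0x1e+6] := {0xf7,0x9b,0x7b,0xd6,0xb8,0xda}
#1 dst[0x11+8] := {0x9b,0x7b,0xd6,0xb8,0xda,0xf4,0x74,0xcd}
#2 dst[0x00+3] := {0xbf,0xdb,0x3c}
#3 dst[0x0b+6] := {0xb8,0xda,0xf4,0x74,0xcd,0x00}
#4 dst[0x0a+3] := {0x5e,0xb2,0x37}
#5 dst[0x0a+5] := {0x9b,0x7b,0xd6,0xb8,0xda}
query mem[0x29]=0xb2, mem[0x11]=0x9b, mem[0x15]=0xda, mem[0x10]=0x00

MEM[0x29,0x11,0x15,0x10] = b2 9b da 00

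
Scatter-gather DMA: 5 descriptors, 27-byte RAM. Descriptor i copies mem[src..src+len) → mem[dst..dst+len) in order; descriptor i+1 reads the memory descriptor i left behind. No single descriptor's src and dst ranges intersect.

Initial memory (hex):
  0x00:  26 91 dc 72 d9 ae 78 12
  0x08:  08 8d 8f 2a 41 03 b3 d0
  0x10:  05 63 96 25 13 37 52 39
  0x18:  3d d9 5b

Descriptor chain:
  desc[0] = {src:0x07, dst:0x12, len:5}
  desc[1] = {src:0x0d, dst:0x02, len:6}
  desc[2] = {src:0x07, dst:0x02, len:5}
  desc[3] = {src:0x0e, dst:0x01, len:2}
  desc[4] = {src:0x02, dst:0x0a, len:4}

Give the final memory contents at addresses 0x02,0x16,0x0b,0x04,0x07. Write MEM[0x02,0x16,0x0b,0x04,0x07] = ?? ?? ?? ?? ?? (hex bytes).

[0] 0x07->0x12 len=5 : 12 08 8d 8f 2a
[1] 0x0d->0x02 len=6 : 03 b3 d0 05 63 12
[2] 0x07->0x02 len=5 : 12 08 8d 8f 2a
[3] 0x0e->0x01 len=2 : b3 d0
[4] 0x02->0x0a len=4 : d0 08 8d 8f
query mem[0x02]=0xd0, mem[0x16]=0x2a, mem[0x0b]=0x08, mem[0x04]=0x8d, mem[0x07]=0x12

MEM[0x02,0x16,0x0b,0x04,0x07] = d0 2a 08 8d 12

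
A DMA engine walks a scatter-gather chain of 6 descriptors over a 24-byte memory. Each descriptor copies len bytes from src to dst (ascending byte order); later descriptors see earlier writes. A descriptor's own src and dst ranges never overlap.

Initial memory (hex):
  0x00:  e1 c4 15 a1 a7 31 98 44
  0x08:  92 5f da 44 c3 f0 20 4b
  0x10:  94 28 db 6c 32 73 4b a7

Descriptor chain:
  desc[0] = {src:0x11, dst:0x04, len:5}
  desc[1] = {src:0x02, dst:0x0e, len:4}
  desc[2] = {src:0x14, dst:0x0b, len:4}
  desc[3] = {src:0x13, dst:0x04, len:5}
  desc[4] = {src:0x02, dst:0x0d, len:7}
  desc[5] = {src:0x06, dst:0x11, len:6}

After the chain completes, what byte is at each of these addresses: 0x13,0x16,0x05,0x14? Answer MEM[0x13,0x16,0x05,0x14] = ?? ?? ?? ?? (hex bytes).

MEM[0x13,0x16,0x05,0x14] = a7 32 32 5f

D0: mem[0x04..0x08] <- [28 db 6c 32 73]
D1: mem[0x0e..0x11] <- [15 a1 28 db]
D2: mem[0x0b..0x0e] <- [32 73 4b a7]
D3: mem[0x04..0x08] <- [6c 32 73 4b a7]
D4: mem[0x0d..0x13] <- [15 a1 6c 32 73 4b a7]
D5: mem[0x11..0x16] <- [73 4b a7 5f da 32]
query mem[0x13]=0xa7, mem[0x16]=0x32, mem[0x05]=0x32, mem[0x14]=0x5f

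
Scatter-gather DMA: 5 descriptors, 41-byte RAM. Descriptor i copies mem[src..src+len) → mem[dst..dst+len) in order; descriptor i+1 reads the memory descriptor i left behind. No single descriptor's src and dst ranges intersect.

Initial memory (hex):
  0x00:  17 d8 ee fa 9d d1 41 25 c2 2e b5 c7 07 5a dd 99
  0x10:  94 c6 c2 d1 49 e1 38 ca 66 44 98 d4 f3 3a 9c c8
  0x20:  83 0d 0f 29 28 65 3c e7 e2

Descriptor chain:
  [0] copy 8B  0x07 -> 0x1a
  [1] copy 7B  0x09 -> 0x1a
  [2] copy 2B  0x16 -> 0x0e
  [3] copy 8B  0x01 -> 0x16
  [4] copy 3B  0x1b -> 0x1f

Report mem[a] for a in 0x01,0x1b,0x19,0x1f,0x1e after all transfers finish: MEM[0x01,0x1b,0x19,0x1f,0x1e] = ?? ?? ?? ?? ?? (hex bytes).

#0 dst[0x1a+8] := {0x25,0xc2,0x2e,0xb5,0xc7,0x07,0x5a,0xdd}
#1 dst[0x1a+7] := {0x2e,0xb5,0xc7,0x07,0x5a,0xdd,0x99}
#2 dst[0x0e+2] := {0x38,0xca}
#3 dst[0x16+8] := {0xd8,0xee,0xfa,0x9d,0xd1,0x41,0x25,0xc2}
#4 dst[0x1f+3] := {0x41,0x25,0xc2}
query mem[0x01]=0xd8, mem[0x1b]=0x41, mem[0x19]=0x9d, mem[0x1f]=0x41, mem[0x1e]=0x5a

MEM[0x01,0x1b,0x19,0x1f,0x1e] = d8 41 9d 41 5a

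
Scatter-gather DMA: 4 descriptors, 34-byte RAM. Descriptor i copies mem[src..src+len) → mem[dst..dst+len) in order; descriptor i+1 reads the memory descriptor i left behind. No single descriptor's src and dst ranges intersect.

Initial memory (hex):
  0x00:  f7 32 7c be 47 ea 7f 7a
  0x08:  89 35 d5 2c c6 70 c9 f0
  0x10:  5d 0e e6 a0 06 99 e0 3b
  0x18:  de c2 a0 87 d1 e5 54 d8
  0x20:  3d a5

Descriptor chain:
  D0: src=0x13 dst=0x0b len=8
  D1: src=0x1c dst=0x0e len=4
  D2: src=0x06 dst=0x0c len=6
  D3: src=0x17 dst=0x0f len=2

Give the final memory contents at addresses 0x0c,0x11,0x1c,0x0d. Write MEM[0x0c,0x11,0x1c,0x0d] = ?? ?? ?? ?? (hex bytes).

D0: mem[0x0b..0x12] <- [a0 06 99 e0 3b de c2 a0]
D1: mem[0x0e..0x11] <- [d1 e5 54 d8]
D2: mem[0x0c..0x11] <- [7f 7a 89 35 d5 a0]
D3: mem[0x0f..0x10] <- [3b de]
query mem[0x0c]=0x7f, mem[0x11]=0xa0, mem[0x1c]=0xd1, mem[0x0d]=0x7a

MEM[0x0c,0x11,0x1c,0x0d] = 7f a0 d1 7a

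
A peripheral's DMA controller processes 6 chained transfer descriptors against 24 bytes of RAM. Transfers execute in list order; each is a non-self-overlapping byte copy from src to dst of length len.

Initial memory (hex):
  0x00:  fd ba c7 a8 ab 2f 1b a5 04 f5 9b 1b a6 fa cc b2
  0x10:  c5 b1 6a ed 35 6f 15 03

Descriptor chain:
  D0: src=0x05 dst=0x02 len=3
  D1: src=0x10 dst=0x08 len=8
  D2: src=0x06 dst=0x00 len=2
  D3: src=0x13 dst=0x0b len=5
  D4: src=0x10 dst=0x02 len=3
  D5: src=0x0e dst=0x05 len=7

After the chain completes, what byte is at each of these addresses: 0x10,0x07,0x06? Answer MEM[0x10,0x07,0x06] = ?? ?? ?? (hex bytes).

MEM[0x10,0x07,0x06] = c5 c5 03

#0 dst[0x02+3] := {0x2f,0x1b,0xa5}
#1 dst[0x08+8] := {0xc5,0xb1,0x6a,0xed,0x35,0x6f,0x15,0x03}
#2 dst[0x00+2] := {0x1b,0xa5}
#3 dst[0x0b+5] := {0xed,0x35,0x6f,0x15,0x03}
#4 dst[0x02+3] := {0xc5,0xb1,0x6a}
#5 dst[0x05+7] := {0x15,0x03,0xc5,0xb1,0x6a,0xed,0x35}
query mem[0x10]=0xc5, mem[0x07]=0xc5, mem[0x06]=0x03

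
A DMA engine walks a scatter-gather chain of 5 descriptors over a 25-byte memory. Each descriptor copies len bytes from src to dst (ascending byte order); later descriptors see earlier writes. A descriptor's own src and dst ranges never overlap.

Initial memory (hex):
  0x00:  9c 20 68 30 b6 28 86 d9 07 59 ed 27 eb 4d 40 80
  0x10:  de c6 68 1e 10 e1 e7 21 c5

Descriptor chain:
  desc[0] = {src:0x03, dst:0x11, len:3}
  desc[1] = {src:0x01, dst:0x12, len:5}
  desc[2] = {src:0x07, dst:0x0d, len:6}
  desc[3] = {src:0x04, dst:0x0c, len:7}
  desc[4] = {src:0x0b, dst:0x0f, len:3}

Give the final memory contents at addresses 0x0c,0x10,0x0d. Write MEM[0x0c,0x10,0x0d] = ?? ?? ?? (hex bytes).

  after D0: wrote 3B at 0x11 = 30b628
  after D1: wrote 5B at 0x12 = 206830b628
  after D2: wrote 6B at 0x0d = d90759ed27eb
  after D3: wrote 7B at 0x0c = b62886d90759ed
  after D4: wrote 3B at 0x0f = 27b628
query mem[0x0c]=0xb6, mem[0x10]=0xb6, mem[0x0d]=0x28

MEM[0x0c,0x10,0x0d] = b6 b6 28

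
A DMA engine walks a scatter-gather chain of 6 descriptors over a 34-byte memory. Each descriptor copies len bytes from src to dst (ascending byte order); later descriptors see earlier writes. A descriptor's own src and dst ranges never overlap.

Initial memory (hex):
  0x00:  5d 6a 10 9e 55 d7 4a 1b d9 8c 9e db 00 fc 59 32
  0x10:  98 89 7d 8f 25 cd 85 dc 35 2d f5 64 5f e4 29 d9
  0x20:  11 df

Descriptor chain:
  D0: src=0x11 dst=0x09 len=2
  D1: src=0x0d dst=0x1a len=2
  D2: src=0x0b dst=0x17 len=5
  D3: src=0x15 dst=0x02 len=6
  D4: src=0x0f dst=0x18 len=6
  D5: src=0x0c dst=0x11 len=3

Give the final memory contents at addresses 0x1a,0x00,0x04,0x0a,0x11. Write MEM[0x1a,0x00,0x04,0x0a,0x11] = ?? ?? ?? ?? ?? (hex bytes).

MEM[0x1a,0x00,0x04,0x0a,0x11] = 89 5d db 7d 00

  after D0: wrote 2B at 0x09 = 897d
  after D1: wrote 2B at 0x1a = fc59
  after D2: wrote 5B at 0x17 = db00fc5932
  after D3: wrote 6B at 0x02 = cd85db00fc59
  after D4: wrote 6B at 0x18 = 3298897d8f25
  after D5: wrote 3B at 0x11 = 00fc59
query mem[0x1a]=0x89, mem[0x00]=0x5d, mem[0x04]=0xdb, mem[0x0a]=0x7d, mem[0x11]=0x00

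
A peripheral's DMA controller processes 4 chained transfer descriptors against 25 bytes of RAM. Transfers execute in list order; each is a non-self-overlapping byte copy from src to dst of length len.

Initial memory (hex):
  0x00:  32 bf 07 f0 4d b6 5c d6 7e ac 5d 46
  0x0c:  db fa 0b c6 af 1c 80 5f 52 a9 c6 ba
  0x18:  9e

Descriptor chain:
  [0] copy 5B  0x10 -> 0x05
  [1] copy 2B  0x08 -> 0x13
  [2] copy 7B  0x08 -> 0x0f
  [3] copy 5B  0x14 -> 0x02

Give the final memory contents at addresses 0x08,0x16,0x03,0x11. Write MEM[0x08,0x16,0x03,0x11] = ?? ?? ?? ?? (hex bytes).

#0 dst[0x05+5] := {0xaf,0x1c,0x80,0x5f,0x52}
#1 dst[0x13+2] := {0x5f,0x52}
#2 dst[0x0f+7] := {0x5f,0x52,0x5d,0x46,0xdb,0xfa,0x0b}
#3 dst[0x02+5] := {0xfa,0x0b,0xc6,0xba,0x9e}
query mem[0x08]=0x5f, mem[0x16]=0xc6, mem[0x03]=0x0b, mem[0x11]=0x5d

MEM[0x08,0x16,0x03,0x11] = 5f c6 0b 5d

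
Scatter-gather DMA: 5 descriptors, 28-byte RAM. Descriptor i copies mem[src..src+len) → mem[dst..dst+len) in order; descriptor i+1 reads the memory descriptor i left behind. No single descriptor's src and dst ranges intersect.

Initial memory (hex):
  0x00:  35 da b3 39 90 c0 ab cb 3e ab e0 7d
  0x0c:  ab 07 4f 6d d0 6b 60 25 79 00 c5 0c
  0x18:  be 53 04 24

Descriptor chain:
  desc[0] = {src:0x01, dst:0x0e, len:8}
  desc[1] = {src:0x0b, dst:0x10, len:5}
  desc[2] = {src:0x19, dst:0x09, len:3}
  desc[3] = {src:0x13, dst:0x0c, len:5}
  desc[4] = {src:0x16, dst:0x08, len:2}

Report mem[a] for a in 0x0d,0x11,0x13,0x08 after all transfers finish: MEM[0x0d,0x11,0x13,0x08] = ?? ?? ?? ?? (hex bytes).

[0] 0x01->0x0e len=8 : da b3 39 90 c0 ab cb 3e
[1] 0x0b->0x10 len=5 : 7d ab 07 da b3
[2] 0x19->0x09 len=3 : 53 04 24
[3] 0x13->0x0c len=5 : da b3 3e c5 0c
[4] 0x16->0x08 len=2 : c5 0c
query mem[0x0d]=0xb3, mem[0x11]=0xab, mem[0x13]=0xda, mem[0x08]=0xc5

MEM[0x0d,0x11,0x13,0x08] = b3 ab da c5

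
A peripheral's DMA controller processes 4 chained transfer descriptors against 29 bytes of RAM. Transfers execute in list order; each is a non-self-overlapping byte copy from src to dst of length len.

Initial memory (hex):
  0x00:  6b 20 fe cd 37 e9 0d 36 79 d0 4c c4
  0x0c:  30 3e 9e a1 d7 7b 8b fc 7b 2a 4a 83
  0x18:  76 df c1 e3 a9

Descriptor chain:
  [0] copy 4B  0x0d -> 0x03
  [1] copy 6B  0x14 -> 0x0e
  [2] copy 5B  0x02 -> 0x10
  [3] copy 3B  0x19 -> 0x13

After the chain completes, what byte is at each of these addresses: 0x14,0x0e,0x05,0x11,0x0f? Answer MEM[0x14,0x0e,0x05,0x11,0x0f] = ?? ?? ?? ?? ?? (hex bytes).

D0: mem[0x03..0x06] <- [3e 9e a1 d7]
D1: mem[0x0e..0x13] <- [7b 2a 4a 83 76 df]
D2: mem[0x10..0x14] <- [fe 3e 9e a1 d7]
D3: mem[0x13..0x15] <- [df c1 e3]
query mem[0x14]=0xc1, mem[0x0e]=0x7b, mem[0x05]=0xa1, mem[0x11]=0x3e, mem[0x0f]=0x2a

MEM[0x14,0x0e,0x05,0x11,0x0f] = c1 7b a1 3e 2a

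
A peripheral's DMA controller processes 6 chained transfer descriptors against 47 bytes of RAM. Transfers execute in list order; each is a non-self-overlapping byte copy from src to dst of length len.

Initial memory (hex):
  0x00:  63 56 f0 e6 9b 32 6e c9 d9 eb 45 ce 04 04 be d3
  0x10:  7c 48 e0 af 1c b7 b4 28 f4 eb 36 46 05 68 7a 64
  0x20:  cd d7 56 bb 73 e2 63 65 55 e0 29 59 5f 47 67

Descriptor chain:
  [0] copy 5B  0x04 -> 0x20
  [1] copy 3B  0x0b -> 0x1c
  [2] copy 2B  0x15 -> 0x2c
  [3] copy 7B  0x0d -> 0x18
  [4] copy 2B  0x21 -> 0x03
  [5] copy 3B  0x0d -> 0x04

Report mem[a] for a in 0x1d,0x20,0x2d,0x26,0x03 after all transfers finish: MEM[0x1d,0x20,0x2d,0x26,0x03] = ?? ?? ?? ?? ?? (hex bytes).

MEM[0x1d,0x20,0x2d,0x26,0x03] = e0 9b b4 63 32

  after D0: wrote 5B at 0x20 = 9b326ec9d9
  after D1: wrote 3B at 0x1c = ce0404
  after D2: wrote 2B at 0x2c = b7b4
  after D3: wrote 7B at 0x18 = 04bed37c48e0af
  after D4: wrote 2B at 0x03 = 326e
  after D5: wrote 3B at 0x04 = 04bed3
query mem[0x1d]=0xe0, mem[0x20]=0x9b, mem[0x2d]=0xb4, mem[0x26]=0x63, mem[0x03]=0x32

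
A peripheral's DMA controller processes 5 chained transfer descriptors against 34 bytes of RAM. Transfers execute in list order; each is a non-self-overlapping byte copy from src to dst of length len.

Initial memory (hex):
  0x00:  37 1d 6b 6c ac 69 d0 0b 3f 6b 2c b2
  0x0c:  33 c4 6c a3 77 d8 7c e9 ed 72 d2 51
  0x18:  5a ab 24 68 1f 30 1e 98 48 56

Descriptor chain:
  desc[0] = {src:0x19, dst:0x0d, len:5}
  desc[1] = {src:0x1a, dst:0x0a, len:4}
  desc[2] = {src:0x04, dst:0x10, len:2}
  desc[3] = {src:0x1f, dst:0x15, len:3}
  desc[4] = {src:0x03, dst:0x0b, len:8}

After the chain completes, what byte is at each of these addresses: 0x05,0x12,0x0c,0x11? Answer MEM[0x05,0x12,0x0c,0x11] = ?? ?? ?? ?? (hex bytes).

MEM[0x05,0x12,0x0c,0x11] = 69 24 ac 6b

D0: mem[0x0d..0x11] <- [ab 24 68 1f 30]
D1: mem[0x0a..0x0d] <- [24 68 1f 30]
D2: mem[0x10..0x11] <- [ac 69]
D3: mem[0x15..0x17] <- [98 48 56]
D4: mem[0x0b..0x12] <- [6c ac 69 d0 0b 3f 6b 24]
query mem[0x05]=0x69, mem[0x12]=0x24, mem[0x0c]=0xac, mem[0x11]=0x6b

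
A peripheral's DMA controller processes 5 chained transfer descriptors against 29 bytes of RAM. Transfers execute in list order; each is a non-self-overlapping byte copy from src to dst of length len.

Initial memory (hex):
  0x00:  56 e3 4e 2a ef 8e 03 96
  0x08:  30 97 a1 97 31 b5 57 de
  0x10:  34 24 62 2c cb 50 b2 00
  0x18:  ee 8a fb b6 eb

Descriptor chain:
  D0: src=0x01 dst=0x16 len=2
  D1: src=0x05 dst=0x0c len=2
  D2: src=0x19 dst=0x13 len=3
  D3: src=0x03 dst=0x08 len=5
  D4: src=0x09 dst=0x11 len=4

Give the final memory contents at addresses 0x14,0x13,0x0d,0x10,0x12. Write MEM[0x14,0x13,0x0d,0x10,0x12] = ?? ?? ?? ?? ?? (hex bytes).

D0: mem[0x16..0x17] <- [e3 4e]
D1: mem[0x0c..0x0d] <- [8e 03]
D2: mem[0x13..0x15] <- [8a fb b6]
D3: mem[0x08..0x0c] <- [2a ef 8e 03 96]
D4: mem[0x11..0x14] <- [ef 8e 03 96]
query mem[0x14]=0x96, mem[0x13]=0x03, mem[0x0d]=0x03, mem[0x10]=0x34, mem[0x12]=0x8e

MEM[0x14,0x13,0x0d,0x10,0x12] = 96 03 03 34 8e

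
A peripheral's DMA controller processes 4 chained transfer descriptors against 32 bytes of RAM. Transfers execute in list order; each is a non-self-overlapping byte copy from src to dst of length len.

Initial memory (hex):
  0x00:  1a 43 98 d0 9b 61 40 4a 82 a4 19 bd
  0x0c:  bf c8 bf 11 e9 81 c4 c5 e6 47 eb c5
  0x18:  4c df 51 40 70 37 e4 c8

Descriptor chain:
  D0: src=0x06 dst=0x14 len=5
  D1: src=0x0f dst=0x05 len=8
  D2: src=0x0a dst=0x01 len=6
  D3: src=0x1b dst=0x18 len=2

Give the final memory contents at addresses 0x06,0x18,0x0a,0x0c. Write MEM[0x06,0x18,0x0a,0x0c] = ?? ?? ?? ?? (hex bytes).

MEM[0x06,0x18,0x0a,0x0c] = 11 40 40 82

D0: mem[0x14..0x18] <- [40 4a 82 a4 19]
D1: mem[0x05..0x0c] <- [11 e9 81 c4 c5 40 4a 82]
D2: mem[0x01..0x06] <- [40 4a 82 c8 bf 11]
D3: mem[0x18..0x19] <- [40 70]
query mem[0x06]=0x11, mem[0x18]=0x40, mem[0x0a]=0x40, mem[0x0c]=0x82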